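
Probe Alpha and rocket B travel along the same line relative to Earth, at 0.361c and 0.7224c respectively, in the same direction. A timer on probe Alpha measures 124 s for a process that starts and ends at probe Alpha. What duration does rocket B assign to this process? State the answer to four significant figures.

The velocity of probe Alpha relative to rocket B is (0.361 − 0.7224)c / (1 − 0.361×0.7224) = −0.4889c; relative speed 0.4889c.
γ for this relative speed: γ = 1/√(1 − 0.239023) = 1.1463.
Probe Alpha's interval is proper; time dilation gives Δt_B = γΔτ = 1.1463 × 124 s = 142.1 s.

142.1 s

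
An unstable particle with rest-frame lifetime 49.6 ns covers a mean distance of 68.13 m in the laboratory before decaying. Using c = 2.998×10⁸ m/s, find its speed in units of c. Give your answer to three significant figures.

Lab distance = (lab lifetime)·v = γτ·βc, so βγ = d/(cτ) = 68.13/(2.998×10⁸ × 4.960×10^-8) = 4.5817.
With βγ = 4.5817: γ² = 1 + (βγ)² = 21.992, and β = (βγ)/γ = 4.5817/4.68956 = 0.977.

0.977c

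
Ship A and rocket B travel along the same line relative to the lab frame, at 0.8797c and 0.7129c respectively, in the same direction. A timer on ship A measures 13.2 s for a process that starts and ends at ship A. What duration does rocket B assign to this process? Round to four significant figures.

Transform ship A's velocity into rocket B's frame: (0.8797 − 0.7129)/(1 − 0.8797·0.7129) = 0.1668/0.37286187, so the relative speed is 0.44735c.
γ for this relative speed: γ = 1/√(1 − 0.200122) = 1.1181.
The clock on ship A records proper time, so rocket B measures Δt = γΔτ = 1.1181 × 13.2 = 14.76 s.

14.76 s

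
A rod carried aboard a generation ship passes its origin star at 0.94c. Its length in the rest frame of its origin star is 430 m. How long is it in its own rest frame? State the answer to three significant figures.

1260 m

Lorentz factor: γ = (1 − 0.8836)^(−1/2) = 2.9311.
Proper length: L₀ = γ·L = 2.9311 × 430 = 1260 m.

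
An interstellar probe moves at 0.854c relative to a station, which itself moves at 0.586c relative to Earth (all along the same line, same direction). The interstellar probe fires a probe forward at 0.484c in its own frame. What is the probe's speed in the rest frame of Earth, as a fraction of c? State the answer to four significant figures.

Compose velocities in two stages. Stage 1 (into S'): u₁ = (0.484+0.854)/(1+0.484×0.854) = 0.9467.
Stage 2 (into S): u = (0.9467+0.586)/(1+0.9467×0.586) = 0.98581, so the speed is 0.9858c.

0.9858c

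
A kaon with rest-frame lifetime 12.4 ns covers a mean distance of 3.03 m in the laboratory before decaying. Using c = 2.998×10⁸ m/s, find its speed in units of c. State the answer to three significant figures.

0.632c

d = βγcτ ⇒ βγ = d/(cτ) = 3.030 m / (3.71752 m) = 0.81506.
β = (βγ)/√(1+(βγ)²) = 0.81506/√1.664323 = 0.632.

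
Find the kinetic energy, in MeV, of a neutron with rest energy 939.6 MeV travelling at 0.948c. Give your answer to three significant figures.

γ = 1/√(1 − β²) = 1/√(1 − 0.898704) = 1/√0.101296 = 1/0.31827 = 3.142.
Kinetic energy: K = (γ − 1)mc² = (3.142 − 1) × 939.6 MeV = 2.142 × 939.6 = 2010 MeV.

2010 MeV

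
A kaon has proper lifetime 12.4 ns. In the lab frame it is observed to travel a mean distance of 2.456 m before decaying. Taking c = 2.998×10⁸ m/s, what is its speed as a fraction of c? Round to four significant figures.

0.5512c

d = βγcτ ⇒ βγ = d/(cτ) = 2.456 m / (3.71752 m) = 0.66066.
β = (βγ)/√(1+(βγ)²) = 0.66066/√1.436472 = 0.5512.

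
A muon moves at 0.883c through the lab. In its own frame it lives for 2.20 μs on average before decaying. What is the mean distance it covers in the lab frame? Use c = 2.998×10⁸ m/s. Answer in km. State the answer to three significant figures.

With β = 0.883, γ = 1/√(1 − 0.883²) = 1/√0.220311 = 2.1305.
Lab-frame lifetime: Δt = γτ = 2.1305 × 2.20 μs = 4.6871 μs.
Distance: d = vΔt = 0.883 × 2.998×10⁸ m/s × 4.6871×10^-6 s = 1240 m = 1.24 km.

1.24 km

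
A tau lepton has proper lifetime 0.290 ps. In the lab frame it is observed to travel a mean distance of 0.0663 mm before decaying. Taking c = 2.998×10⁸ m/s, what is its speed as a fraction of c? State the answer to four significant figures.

0.6064c

d = βγcτ ⇒ βγ = d/(cτ) = 6.630×10^-5 m / (8.6942×10^-5 m) = 0.76258.
β = (βγ)/√(1+(βγ)²) = 0.76258/√1.581528 = 0.6064.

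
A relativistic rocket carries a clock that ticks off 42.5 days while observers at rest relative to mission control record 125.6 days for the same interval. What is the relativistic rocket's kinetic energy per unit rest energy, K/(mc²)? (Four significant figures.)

From Δt = γΔτ: γ = 125.6/42.5 = 2.95529.
K/(mc²) = γ − 1 = 2.95529 − 1 = 1.955.

1.955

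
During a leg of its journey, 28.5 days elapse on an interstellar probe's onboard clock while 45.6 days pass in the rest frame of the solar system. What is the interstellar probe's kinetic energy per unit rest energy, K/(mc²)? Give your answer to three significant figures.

0.600

γ = Δt/Δτ = 45.6/28.5 = 1.6.
K/(mc²) = γ − 1 = 1.6 − 1 = 0.600.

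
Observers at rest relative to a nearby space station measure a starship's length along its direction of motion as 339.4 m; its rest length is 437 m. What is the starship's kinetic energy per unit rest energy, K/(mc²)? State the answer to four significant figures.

From L = L₀/γ: γ = 437/339.4 = 1.28757.
K/(mc²) = γ − 1 = 1.28757 − 1 = 0.2876.

0.2876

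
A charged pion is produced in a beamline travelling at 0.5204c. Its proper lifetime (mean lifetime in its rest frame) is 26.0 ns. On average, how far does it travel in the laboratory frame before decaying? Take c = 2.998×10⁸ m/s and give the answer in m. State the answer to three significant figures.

4.75 m

With β = 0.5204, γ = 1/√(1 − 0.5204²) = 1/√0.72918384 = 1.1711.
Lab-frame lifetime: Δt = γτ = 1.1711 × 26.0 ns = 30.449 ns.
Distance: d = vΔt = 0.5204 × 2.998×10⁸ m/s × 3.0449×10^-8 s = 4.75 m.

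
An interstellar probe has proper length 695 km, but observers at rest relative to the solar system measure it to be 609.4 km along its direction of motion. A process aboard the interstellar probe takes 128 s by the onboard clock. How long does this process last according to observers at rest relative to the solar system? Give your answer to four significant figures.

γ = L₀/L = 695/609.4 = 1.14047.
The same γ dilates the second interval: 1.14047 × 128 s = 146.0 s.

146.0 s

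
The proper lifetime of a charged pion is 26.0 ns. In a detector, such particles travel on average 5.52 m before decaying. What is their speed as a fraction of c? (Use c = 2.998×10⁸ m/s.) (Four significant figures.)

0.5779c

Lab distance = (lab lifetime)·v = γτ·βc, so βγ = d/(cτ) = 5.520/(2.998×10⁸ × 2.600×10^-8) = 0.70816.
With βγ = 0.70816: γ² = 1 + (βγ)² = 1.501491, and β = (βγ)/γ = 0.70816/1.22535 = 0.5779.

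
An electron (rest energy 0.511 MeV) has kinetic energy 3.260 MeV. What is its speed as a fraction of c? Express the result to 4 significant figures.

γ = 1 + K/(mc²) = 1 + 3.260/0.511 = 7.3796.
β = √(1 − 1/γ²) = √(1 − 0.0183626) = √0.9816374 = 0.9908.

0.9908c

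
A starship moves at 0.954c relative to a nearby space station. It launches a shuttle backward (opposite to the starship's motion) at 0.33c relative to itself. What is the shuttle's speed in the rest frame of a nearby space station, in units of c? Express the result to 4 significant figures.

0.9107c

Relativistic velocity addition: u = (u' + v)/(1 + u'v/c²), with u' = −0.33c and v = 0.954c.
Numerator: −0.33 + 0.954 = 0.624. Denominator: 1 + (−0.33)(0.954) = 0.68518.
u = 0.624/0.68518 = 0.91071, so the speed is 0.9107c.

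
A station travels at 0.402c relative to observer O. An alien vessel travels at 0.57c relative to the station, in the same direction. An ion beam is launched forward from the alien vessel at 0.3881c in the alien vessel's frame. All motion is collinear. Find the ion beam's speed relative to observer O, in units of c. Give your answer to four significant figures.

Compose velocities in two stages. Stage 1 (into S'): u₁ = (0.3881+0.57)/(1+0.3881×0.57) = 0.78455.
Stage 2 (into S): u = (0.78455+0.402)/(1+0.78455×0.402) = 0.90205, so the speed is 0.9021c.

0.9021c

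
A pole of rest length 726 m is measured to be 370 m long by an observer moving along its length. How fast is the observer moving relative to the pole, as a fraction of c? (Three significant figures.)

Length contraction gives γ = L₀/L = 726/370 = 1.9622.
β = √(1 − 1/γ²) = √0.740275 = 0.860.

0.860c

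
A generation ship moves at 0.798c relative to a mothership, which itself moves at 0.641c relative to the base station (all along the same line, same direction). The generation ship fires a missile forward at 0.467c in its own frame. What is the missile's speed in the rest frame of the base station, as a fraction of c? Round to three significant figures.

First combine the missile and generation ship (S''→S'): u₁ = (0.467 + 0.798)/(1 + 0.467×0.798) = 1.265/1.372666 = 0.92156.
Then combine with the mothership (S'→S): u = (0.92156 + 0.641)/(1 + 0.92156×0.641) = 1.56256/1.59071996 = 0.9823.

0.982c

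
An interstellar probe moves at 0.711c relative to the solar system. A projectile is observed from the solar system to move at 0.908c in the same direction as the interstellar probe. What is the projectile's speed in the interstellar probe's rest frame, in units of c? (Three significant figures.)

0.556c

Transform to the interstellar probe's frame: u' = (u − v)/(1 − uv/c²).
u' = (0.908 − 0.711)/(1 − 0.908×0.711) = 0.197/0.354412 = 0.55585.
Speed in the interstellar probe's frame: 0.556c (in the same direction).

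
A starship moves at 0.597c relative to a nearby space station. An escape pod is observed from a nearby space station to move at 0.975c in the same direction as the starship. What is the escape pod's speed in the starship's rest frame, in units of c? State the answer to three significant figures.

Transform to the starship's frame: u' = (u − v)/(1 − uv/c²).
u' = (0.975 − 0.597)/(1 − 0.975×0.597) = 0.378/0.417925 = 0.90447.
Speed in the starship's frame: 0.904c (in the same direction).

0.904c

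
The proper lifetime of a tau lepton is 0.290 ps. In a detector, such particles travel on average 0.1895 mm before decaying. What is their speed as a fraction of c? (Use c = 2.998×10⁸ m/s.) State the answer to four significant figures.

Lab distance = (lab lifetime)·v = γτ·βc, so βγ = d/(cτ) = 1.895×10^-4/(2.998×10⁸ × 2.900×10^-13) = 2.1796.
With βγ = 2.1796: γ² = 1 + (βγ)² = 5.75066, and β = (βγ)/γ = 2.1796/2.39805 = 0.9089.

0.9089c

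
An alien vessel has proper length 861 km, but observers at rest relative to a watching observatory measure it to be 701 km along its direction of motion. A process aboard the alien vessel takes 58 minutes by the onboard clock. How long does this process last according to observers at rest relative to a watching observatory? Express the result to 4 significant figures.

γ = L₀/L = 861/701 = 1.22825.
The same γ dilates the second interval: 1.22825 × 58 minutes = 71.24 minutes.

71.24 minutes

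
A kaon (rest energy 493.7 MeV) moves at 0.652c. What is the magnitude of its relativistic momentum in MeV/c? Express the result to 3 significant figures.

425 MeV/c

γ = 1/√(1 − β²) = 1/√(1 − 0.425104) = 1/√0.574896 = 1/0.758219 = 1.3189.
Momentum: p = γβ·mc = 1.3189 × 0.652 × 493.7 MeV/c = 425 MeV/c.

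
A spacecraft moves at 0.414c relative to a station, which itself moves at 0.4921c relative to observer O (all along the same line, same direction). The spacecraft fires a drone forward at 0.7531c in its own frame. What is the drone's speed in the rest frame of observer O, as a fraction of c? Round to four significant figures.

0.9610c

Compose velocities in two stages. Stage 1 (into S'): u₁ = (0.7531+0.414)/(1+0.7531×0.414) = 0.8897.
Stage 2 (into S): u = (0.8897+0.4921)/(1+0.8897×0.4921) = 0.96104, so the speed is 0.9610c.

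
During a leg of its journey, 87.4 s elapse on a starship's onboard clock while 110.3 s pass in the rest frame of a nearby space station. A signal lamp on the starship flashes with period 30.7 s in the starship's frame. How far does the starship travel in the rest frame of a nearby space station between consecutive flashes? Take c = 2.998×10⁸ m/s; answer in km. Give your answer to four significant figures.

7.086×10^6 km

γ = Δt/Δτ = 110.3/87.4 = 1.26201.
β = √(1 − 1/γ²) = 0.61002. Lab-frame period = γτ = 1.26201×30.7 s = 38.744 s. Distance = βc × γτ = 0.61002 × 2.998×10⁸ m/s × 38.744 s = 7.0857×10^9 m = 7.086×10^6 km.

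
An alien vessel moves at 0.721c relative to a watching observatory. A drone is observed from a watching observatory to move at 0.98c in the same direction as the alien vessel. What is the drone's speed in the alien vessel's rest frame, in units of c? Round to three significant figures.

0.883c

Transform to the alien vessel's frame: u' = (u − v)/(1 − uv/c²).
u' = (0.98 − 0.721)/(1 − 0.98×0.721) = 0.259/0.29342 = 0.88269.
Speed in the alien vessel's frame: 0.883c (in the same direction).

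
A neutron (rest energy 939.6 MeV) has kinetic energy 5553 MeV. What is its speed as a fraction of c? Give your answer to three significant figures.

γ = 1 + K/(mc²) = 1 + 5553/939.6 = 6.91.
β = √(1 − 1/γ²) = √(1 − 0.0209432) = √0.9790568 = 0.989.

0.989c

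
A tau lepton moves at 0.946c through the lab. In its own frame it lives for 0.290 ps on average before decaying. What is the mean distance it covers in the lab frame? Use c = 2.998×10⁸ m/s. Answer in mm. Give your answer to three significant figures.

0.254 mm

β² = 0.894916, so γ = 1/√0.105084 = 3.0848.
Lab-frame lifetime: Δt = γτ = 3.0848 × 0.290 ps = 0.89459 ps.
Distance: d = vΔt = 0.946 × 2.998×10⁸ m/s × 8.9459×10^-13 s = 2.54×10^-4 m = 0.254 mm.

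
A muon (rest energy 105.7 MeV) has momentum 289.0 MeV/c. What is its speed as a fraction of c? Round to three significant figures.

pc/(mc²) = 289.0/105.7 = 2.7342 = βγ = β/√(1−β²).
So β² = x²/(1 + x²) with x = 2.7342: x² = 7.47585, β² = 7.47585/8.47585 = 0.882018, β = 0.939.

0.939c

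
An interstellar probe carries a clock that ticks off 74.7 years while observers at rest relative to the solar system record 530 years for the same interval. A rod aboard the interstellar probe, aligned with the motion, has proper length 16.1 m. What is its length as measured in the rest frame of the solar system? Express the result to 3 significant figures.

2.27 m

From Δt = γΔτ: γ = 530/74.7 = 7.09505.
The rod contracts by the same γ: 16.1 m / 7.09505 = 2.27 m.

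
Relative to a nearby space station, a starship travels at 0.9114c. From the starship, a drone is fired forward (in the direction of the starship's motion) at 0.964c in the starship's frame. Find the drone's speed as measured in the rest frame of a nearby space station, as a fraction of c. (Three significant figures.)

In units of c, u = (u' + v)/(1 + u'v) with u' = 0.964 and v = 0.9114.
Numerator: 0.964 + 0.9114 = 1.8754. Denominator: 1 + (0.964)(0.9114) = 1.8785896.
u = 1.8754/1.8785896 = 0.9983, so the speed is 0.998c.

0.998c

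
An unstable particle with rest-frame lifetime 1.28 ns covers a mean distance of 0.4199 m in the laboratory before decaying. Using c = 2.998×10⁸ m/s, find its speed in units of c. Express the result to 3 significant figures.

0.738c

Lab distance = (lab lifetime)·v = γτ·βc, so βγ = d/(cτ) = 0.4199/(2.998×10⁸ × 1.280×10^-9) = 1.0942.
With βγ = 1.0942: γ² = 1 + (βγ)² = 2.19727, and β = (βγ)/γ = 1.0942/1.48232 = 0.738.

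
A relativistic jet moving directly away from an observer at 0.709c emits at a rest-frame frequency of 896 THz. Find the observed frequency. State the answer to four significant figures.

369.7 THz

Relativistic Doppler (source moving away): f_obs = f_src · √((1−β)/(1+β)).
With β = 0.709: factor = √(0.291/1.709) = 0.41264.
f_obs = 896 × 0.41264 = 369.7 THz.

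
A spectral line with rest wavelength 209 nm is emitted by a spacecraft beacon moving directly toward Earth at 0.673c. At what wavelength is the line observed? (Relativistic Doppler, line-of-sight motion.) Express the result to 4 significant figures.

Relativistic Doppler for wavelength: λ_obs = λ_src · √((1−β)/(1+β)).
With β = 0.673: factor = √(0.327/1.673) = 0.44211.
λ_obs = 209 × 0.44211 = 92.40 nm.

92.40 nm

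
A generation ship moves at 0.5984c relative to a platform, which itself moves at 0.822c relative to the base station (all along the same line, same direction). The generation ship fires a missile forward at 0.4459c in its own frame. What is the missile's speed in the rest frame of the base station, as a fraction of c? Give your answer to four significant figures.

0.9814c

Compose velocities in two stages. Stage 1 (into S'): u₁ = (0.4459+0.5984)/(1+0.4459×0.5984) = 0.82434.
Stage 2 (into S): u = (0.82434+0.822)/(1+0.82434×0.822) = 0.98136, so the speed is 0.9814c.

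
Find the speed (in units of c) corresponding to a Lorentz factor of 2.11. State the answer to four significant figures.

β = √(1 − 1/γ²) = √(1 − 1/4.4521) = √0.775387 = 0.8806.

0.8806c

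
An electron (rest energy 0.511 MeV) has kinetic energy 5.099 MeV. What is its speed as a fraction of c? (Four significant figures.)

0.9958c

γ = 1 + K/(mc²) = 1 + 5.099/0.511 = 10.978.
β = √(1 − 1/γ²) = √(1 − 0.00829762) = √0.99170238 = 0.9958.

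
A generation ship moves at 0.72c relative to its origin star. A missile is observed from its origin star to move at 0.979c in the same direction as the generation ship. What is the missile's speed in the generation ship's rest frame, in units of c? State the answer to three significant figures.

0.878c

Transform to the generation ship's frame: u' = (u − v)/(1 − uv/c²).
u' = (0.979 − 0.72)/(1 − 0.979×0.72) = 0.259/0.29512 = 0.87761.
Speed in the generation ship's frame: 0.878c (in the same direction).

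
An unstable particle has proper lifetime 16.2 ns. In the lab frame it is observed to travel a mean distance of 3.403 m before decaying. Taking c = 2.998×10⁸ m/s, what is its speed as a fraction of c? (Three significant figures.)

0.574c

Let x = d/(cτ) = 3.403 m / (2.998×10⁸ m/s × 1.620×10^-8 s) = 0.70067. Since d = βγcτ, x = βγ = β/√(1−β²).
Solving: β² = x²/(1+x²) = 0.490938/1.490938 = 0.329281, so β = 0.574.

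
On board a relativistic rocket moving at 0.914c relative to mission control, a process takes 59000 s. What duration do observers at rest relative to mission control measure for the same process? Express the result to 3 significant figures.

1.45×10^5 s

γ = 1/√(1 − β²) = 1/√(1 − 0.835396) = 1/√0.164604 = 1/0.405714 = 2.4648.
The onboard clock measures proper time, so the interval in the rest frame of mission control is dilated: Δt = γ·Δτ = 2.4648 × 59000 s = 1.45×10^5 s.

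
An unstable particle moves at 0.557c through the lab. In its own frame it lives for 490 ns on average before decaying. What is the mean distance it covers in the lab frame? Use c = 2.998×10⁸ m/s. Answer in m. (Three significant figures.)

γ = 1/√(1 − β²) = 1/√(1 − 0.310249) = 1/√0.689751 = 1/0.830512 = 1.2041.
Lab-frame lifetime: Δt = γτ = 1.2041 × 490 ns = 590.01 ns.
Distance: d = vΔt = 0.557 × 2.998×10⁸ m/s × 5.9001×10^-7 s = 98.5 m.

98.5 m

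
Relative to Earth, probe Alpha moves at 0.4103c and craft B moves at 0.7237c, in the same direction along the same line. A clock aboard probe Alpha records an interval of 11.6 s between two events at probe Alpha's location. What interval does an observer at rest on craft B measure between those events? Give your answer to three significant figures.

13.0 s

The velocity of probe Alpha relative to craft B is (0.4103 − 0.7237)c / (1 − 0.4103×0.7237) = −0.44576c; relative speed 0.44576c.
At |u| = 0.44576c, γ = (1 − 0.198702)^(−1/2) = 1.1171.
The clock on probe Alpha records proper time, so craft B measures Δt = γΔτ = 1.1171 × 11.6 = 13.0 s.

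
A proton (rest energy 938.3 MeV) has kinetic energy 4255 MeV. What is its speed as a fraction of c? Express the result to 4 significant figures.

0.9835c

K = (γ−1)mc², so γ = 1 + 4255/938.3 = 5.5348.
Then v/c = √(1 − γ⁻²) = √(1 − 0.0326435) = √0.9673565 = 0.9835.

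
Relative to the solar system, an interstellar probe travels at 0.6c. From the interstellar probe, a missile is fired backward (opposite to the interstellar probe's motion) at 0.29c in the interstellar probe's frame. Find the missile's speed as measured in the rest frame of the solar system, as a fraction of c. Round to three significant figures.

0.375c

Relativistic velocity addition: u = (u' + v)/(1 + u'v/c²), with u' = −0.29c and v = 0.6c.
Numerator: −0.29 + 0.6 = 0.31. Denominator: 1 + (−0.29)(0.6) = 0.826.
u = 0.31/0.826 = 0.3753, so the speed is 0.375c.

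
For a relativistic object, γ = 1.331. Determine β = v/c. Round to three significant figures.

0.660

β = √(1 − 1/γ²) = √(1 − 1/1.771561) = √0.435526 = 0.660.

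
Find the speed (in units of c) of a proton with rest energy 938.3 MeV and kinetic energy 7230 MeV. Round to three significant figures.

K = (γ−1)mc², so γ = 1 + 7230/938.3 = 8.7054.
Then v/c = √(1 − γ⁻²) = √(1 − 0.0131954) = √0.9868046 = 0.993.

0.993c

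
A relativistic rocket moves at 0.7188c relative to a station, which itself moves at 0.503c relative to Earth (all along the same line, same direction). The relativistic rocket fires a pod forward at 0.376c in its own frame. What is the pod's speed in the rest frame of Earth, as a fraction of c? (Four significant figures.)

0.9521c

Compose velocities in two stages. Stage 1 (into S'): u₁ = (0.376+0.7188)/(1+0.376×0.7188) = 0.86186.
Stage 2 (into S): u = (0.86186+0.503)/(1+0.86186×0.503) = 0.95211, so the speed is 0.9521c.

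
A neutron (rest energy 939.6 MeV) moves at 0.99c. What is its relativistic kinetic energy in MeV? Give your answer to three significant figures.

β² = 0.9801, so γ = 1/√0.0199 = 7.0888.
Kinetic energy: K = (γ − 1)mc² = (7.0888 − 1) × 939.6 MeV = 6.0888 × 939.6 = 5720 MeV.

5720 MeV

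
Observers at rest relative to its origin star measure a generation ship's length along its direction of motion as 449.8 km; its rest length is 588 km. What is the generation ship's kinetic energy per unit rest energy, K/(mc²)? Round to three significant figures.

Length contraction gives γ = L₀/L = 588/449.8 = 1.30725.
K/(mc²) = γ − 1 = 1.30725 − 1 = 0.307.

0.307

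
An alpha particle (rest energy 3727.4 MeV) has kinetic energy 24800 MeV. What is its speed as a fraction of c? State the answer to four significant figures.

0.9914c

γ = 1 + K/(mc²) = 1 + 24800/3727.4 = 7.6534.
β = √(1 − 1/γ²) = √(1 − 0.0170723) = √0.9829277 = 0.9914.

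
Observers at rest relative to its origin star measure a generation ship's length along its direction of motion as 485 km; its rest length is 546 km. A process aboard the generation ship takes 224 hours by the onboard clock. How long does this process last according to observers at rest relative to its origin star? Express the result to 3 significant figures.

252 hours

γ = L₀/L = 546/485 = 1.12577.
The same γ dilates the second interval: 1.12577 × 224 hours = 252 hours.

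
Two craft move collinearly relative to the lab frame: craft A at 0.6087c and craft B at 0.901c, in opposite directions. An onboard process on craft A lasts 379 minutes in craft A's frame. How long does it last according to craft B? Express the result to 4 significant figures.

Speed of craft A in craft B's frame: u = (v_A + v_B)/(1 + v_A v_B/c²) = (0.6087 + 0.901)/(1 + 0.6087×0.901) = 1.5097/1.5484387 = 0.97498; |u| = 0.97498c.
γ for this relative speed: γ = 1/√(1 − 0.950586) = 4.4986.
The clock on craft A records proper time, so craft B measures Δt = γΔτ = 4.4986 × 379 = 1705 minutes.

1705 minutes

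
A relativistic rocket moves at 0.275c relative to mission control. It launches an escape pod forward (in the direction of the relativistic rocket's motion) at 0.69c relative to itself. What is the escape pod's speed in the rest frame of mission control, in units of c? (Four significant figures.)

In units of c, u = (u' + v)/(1 + u'v) with u' = 0.69 and v = 0.275.
Numerator: 0.69 + 0.275 = 0.965. Denominator: 1 + (0.69)(0.275) = 1.18975.
u = 0.965/1.18975 = 0.81109, so the speed is 0.8111c.

0.8111c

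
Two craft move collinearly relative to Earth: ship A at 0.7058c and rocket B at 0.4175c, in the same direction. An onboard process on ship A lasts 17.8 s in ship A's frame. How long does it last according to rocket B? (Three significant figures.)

19.5 s

Speed of ship A in rocket B's frame: u = (v_A − v_B)/(1 − v_A v_B/c²) = (0.7058 − 0.4175)/(1 − 0.7058×0.4175) = 0.2883/0.7053285 = 0.40875; |u| = 0.40875c.
At |u| = 0.40875c, γ = (1 − 0.167077)^(−1/2) = 1.0957.
The clock on ship A records proper time, so rocket B measures Δt = γΔτ = 1.0957 × 17.8 = 19.5 s.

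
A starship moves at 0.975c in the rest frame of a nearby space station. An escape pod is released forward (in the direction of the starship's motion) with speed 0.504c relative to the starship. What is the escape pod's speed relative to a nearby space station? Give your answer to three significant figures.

In units of c, u = (u' + v)/(1 + u'v) with u' = 0.504 and v = 0.975.
Numerator: 0.504 + 0.975 = 1.479. Denominator: 1 + (0.504)(0.975) = 1.4914.
u = 1.479/1.4914 = 0.99169, so the speed is 0.992c.

0.992c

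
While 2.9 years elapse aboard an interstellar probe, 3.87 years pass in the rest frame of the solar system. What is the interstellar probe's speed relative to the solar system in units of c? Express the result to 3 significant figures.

γ = Δt/Δτ = 3.87/2.9 = 1.3345.
β = √(1 − 1/γ²) = √(1 − 0.561517) = √0.438483 = 0.662.

0.662c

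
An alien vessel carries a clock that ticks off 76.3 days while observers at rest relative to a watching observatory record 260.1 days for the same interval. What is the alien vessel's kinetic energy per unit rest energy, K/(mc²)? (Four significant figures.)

2.409

From Δt = γΔτ: γ = 260.1/76.3 = 3.40891.
K/(mc²) = γ − 1 = 3.40891 − 1 = 2.409.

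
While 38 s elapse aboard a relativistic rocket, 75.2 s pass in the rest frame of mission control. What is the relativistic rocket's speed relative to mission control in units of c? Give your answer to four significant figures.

0.8629c

γ = Δt/Δτ = 75.2/38 = 1.9789.
β = √(1 − 1/γ²) = √(1 − 0.25536) = √0.74464 = 0.8629.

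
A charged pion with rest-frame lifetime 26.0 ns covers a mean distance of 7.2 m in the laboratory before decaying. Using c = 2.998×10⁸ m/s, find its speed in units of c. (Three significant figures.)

0.679c

Let x = d/(cτ) = 7.200 m / (2.998×10⁸ m/s × 2.600×10^-8 s) = 0.92369. Since d = βγcτ, x = βγ = β/√(1−β²).
Solving: β² = x²/(1+x²) = 0.853203/1.853203 = 0.460394, so β = 0.679.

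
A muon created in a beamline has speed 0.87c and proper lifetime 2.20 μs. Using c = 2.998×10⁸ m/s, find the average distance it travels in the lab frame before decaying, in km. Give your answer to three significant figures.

β² = 0.7569, so γ = 1/√0.2431 = 2.0282.
Lab-frame lifetime: Δt = γτ = 2.0282 × 2.20 μs = 4.462 μs.
Distance: d = vΔt = 0.87 × 2.998×10⁸ m/s × 4.4620×10^-6 s = 1160 m = 1.16 km.

1.16 km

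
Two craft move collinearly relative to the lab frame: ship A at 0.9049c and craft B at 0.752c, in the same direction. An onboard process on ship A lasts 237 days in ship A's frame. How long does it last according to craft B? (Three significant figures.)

270 days

Speed of ship A in craft B's frame: u = (v_A − v_B)/(1 − v_A v_B/c²) = (0.9049 − 0.752)/(1 − 0.9049×0.752) = 0.1529/0.3195152 = 0.47854; |u| = 0.47854c.
At |u| = 0.47854c, γ = (1 − 0.229001)^(−1/2) = 1.1389.
The clock on ship A records proper time, so craft B measures Δt = γΔτ = 1.1389 × 237 = 270 days.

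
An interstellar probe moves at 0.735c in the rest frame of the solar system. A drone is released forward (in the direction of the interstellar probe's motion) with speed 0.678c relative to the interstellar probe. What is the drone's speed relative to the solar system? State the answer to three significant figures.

0.943c

Relativistic velocity addition: u = (u' + v)/(1 + u'v/c²), with u' = 0.678c and v = 0.735c.
Numerator: 0.678 + 0.735 = 1.413. Denominator: 1 + (0.678)(0.735) = 1.49833.
u = 1.413/1.49833 = 0.94305, so the speed is 0.943c.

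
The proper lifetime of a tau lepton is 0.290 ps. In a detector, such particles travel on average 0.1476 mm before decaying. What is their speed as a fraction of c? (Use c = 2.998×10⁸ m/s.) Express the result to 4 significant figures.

Let x = d/(cτ) = 1.476×10^-4 m / (2.998×10⁸ m/s × 2.900×10^-13 s) = 1.6977. Since d = βγcτ, x = βγ = β/√(1−β²).
Solving: β² = x²/(1+x²) = 2.88219/3.88219 = 0.742413, so β = 0.8616.

0.8616c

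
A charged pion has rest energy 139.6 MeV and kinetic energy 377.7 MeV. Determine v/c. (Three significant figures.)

γ = 1 + K/(mc²) = 1 + 377.7/139.6 = 3.7056.
β = √(1 − 1/γ²) = √(1 − 0.0728254) = √0.9271746 = 0.963.

0.963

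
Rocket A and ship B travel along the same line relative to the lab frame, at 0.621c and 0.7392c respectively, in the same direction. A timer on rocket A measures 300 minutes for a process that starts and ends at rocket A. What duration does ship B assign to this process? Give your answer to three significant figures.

Transform rocket A's velocity into ship B's frame: (0.621 − 0.7392)/(1 − 0.621·0.7392) = −0.1182/0.5409568, so the relative speed is 0.2185c.
γ for this relative speed: γ = 1/√(1 − 0.0477422) = 1.0248.
The clock on rocket A records proper time, so ship B measures Δt = γΔτ = 1.0248 × 300 = 307 minutes.

307 minutes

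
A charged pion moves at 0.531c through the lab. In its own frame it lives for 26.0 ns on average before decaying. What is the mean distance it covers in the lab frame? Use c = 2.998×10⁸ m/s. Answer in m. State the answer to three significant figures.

4.88 m

Lorentz factor: γ = (1 − 0.281961)^(−1/2) = 1.1801.
Lab-frame lifetime: Δt = γτ = 1.1801 × 26.0 ns = 30.683 ns.
Distance: d = vΔt = 0.531 × 2.998×10⁸ m/s × 3.0683×10^-8 s = 4.88 m.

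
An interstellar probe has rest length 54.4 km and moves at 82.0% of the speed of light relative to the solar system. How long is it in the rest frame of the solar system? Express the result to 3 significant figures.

Lorentz factor: γ = (1 − 0.6724)^(−1/2) = 1.7471.
Along the direction of motion the measured length is L₀/γ = 54.4/1.7471 = 31.1 km.

31.1 km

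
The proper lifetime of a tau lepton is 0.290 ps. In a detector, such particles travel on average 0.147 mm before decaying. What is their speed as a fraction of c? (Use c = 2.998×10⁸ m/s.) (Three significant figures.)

0.861c

d = βγcτ ⇒ βγ = d/(cτ) = 1.470×10^-4 m / (8.6942×10^-5 m) = 1.6908.
β = (βγ)/√(1+(βγ)²) = 1.6908/√3.8588 = 0.861.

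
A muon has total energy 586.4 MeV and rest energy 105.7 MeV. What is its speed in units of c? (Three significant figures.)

0.984c

γ = E/(mc²) = 586.4/105.7 = 5.5478.
β = √(1 − 1/γ²) = √(1 − 0.0324907) = √0.9675093 = 0.984.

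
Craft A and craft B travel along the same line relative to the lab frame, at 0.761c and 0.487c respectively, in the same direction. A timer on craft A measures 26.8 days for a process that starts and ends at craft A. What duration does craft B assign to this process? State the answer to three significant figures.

Speed of craft A in craft B's frame: u = (v_A − v_B)/(1 − v_A v_B/c²) = (0.761 − 0.487)/(1 − 0.761×0.487) = 0.274/0.629393 = 0.43534; |u| = 0.43534c.
γ for this relative speed: γ = 1/√(1 − 0.189521) = 1.1108.
Craft A's interval is proper; time dilation gives Δt_B = γΔτ = 1.1108 × 26.8 days = 29.8 days.

29.8 days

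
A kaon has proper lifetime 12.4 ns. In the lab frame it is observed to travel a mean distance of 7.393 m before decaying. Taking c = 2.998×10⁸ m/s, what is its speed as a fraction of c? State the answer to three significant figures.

Let x = d/(cτ) = 7.393 m / (2.998×10⁸ m/s × 1.240×10^-8 s) = 1.9887. Since d = βγcτ, x = βγ = β/√(1−β²).
Solving: β² = x²/(1+x²) = 3.95493/4.95493 = 0.798181, so β = 0.893.

0.893c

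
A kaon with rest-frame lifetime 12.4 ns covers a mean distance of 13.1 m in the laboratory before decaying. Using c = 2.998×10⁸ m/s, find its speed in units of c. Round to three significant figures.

0.962c

d = βγcτ ⇒ βγ = d/(cτ) = 13.10 m / (3.71752 m) = 3.5239.
β = (βγ)/√(1+(βγ)²) = 3.5239/√13.4179 = 0.962.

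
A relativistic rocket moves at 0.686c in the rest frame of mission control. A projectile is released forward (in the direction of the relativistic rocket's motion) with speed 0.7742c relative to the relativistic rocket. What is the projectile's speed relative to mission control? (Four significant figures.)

Relativistic velocity addition: u = (u' + v)/(1 + u'v/c²), with u' = 0.7742c and v = 0.686c.
Numerator: 0.7742 + 0.686 = 1.4602. Denominator: 1 + (0.7742)(0.686) = 1.5311012.
u = 1.4602/1.5311012 = 0.95369, so the speed is 0.9537c.

0.9537c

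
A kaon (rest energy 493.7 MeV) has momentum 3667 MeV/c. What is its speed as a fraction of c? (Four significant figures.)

0.9911c

pc/(mc²) = 3667/493.7 = 7.4276 = βγ = β/√(1−β²).
So β² = x²/(1 + x²) with x = 7.4276: x² = 55.1692, β² = 55.1692/56.1692 = 0.982197, β = 0.9911.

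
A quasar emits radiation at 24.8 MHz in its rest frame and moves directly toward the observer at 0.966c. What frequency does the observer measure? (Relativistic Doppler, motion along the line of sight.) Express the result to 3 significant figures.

189 MHz

Relativistic Doppler (source moving toward): f_obs = f_src · √((1+β)/(1−β)).
With β = 0.966: factor = √(1.966/0.034) = 7.6042.
f_obs = 24.8 × 7.6042 = 189 MHz.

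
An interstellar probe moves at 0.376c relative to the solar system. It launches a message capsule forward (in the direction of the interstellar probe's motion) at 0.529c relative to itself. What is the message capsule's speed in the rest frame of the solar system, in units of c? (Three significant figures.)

0.755c

In units of c, u = (u' + v)/(1 + u'v) with u' = 0.529 and v = 0.376.
Numerator: 0.529 + 0.376 = 0.905. Denominator: 1 + (0.529)(0.376) = 1.198904.
u = 0.905/1.198904 = 0.75486, so the speed is 0.755c.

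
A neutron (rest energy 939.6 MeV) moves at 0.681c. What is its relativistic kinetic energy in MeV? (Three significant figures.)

γ = 1/√(1 − β²) = 1/√(1 − 0.463761) = 1/√0.536239 = 1/0.732283 = 1.36559.
Kinetic energy: K = (γ − 1)mc² = (1.36559 − 1) × 939.6 MeV = 0.36559 × 939.6 = 344 MeV.

344 MeV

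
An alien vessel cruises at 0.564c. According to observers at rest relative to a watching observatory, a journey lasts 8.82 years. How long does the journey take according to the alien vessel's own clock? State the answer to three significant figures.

With β = 0.564, γ = 1/√(1 − 0.564²) = 1/√0.681904 = 1.211.
The moving clock records proper time: Δτ = Δt/γ = 8.82/1.211 = 7.28 years.

7.28 years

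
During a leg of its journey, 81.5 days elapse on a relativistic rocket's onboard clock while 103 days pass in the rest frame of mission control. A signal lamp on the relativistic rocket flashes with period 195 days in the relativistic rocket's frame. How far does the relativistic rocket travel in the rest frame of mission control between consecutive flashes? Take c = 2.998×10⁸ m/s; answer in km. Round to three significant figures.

3.90×10^12 km

The time-dilation ratio gives γ = 103/81.5 = 1.2638.
β = √(1 − 1/γ²) = 0.61147. Lab-frame period = γτ = 1.2638×195 days = 246.44 days. Distance = βc × γτ = 0.61147 × 2.998×10⁸ m/s × 21292416 s = 3.9033×10^15 m = 3.90×10^12 km.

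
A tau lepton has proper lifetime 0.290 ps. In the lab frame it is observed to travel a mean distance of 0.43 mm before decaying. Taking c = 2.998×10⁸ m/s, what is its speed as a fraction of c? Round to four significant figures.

0.9802c

Let x = d/(cτ) = 4.300×10^-4 m / (2.998×10⁸ m/s × 2.900×10^-13 s) = 4.9458. Since d = βγcτ, x = βγ = β/√(1−β²).
Solving: β² = x²/(1+x²) = 24.4609/25.4609 = 0.960724, so β = 0.9802.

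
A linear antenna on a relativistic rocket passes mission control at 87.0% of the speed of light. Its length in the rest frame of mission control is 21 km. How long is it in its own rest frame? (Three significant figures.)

With β = 0.87, γ = 1/√(1 − 0.87²) = 1/√0.2431 = 2.0282.
Proper length: L₀ = γ·L = 2.0282 × 21 = 42.6 km.

42.6 km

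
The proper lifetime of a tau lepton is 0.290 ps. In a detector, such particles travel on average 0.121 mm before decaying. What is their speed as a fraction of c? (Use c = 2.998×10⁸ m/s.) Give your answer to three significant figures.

0.812c

Let x = d/(cτ) = 1.210×10^-4 m / (2.998×10⁸ m/s × 2.900×10^-13 s) = 1.3917. Since d = βγcτ, x = βγ = β/√(1−β²).
Solving: β² = x²/(1+x²) = 1.93683/2.93683 = 0.659497, so β = 0.812.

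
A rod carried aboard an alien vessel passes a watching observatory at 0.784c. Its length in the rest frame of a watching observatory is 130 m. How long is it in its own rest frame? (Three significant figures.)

γ = 1/√(1 − β²) = 1/√(1 − 0.614656) = 1/√0.385344 = 1/0.620761 = 1.6109.
Proper length: L₀ = γ·L = 1.6109 × 130 = 209 m.

209 m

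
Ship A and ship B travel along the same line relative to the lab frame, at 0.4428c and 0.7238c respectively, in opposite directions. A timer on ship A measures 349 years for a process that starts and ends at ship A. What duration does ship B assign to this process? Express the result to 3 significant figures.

The velocity of ship A relative to ship B is (0.4428 + 0.7238)c / (1 + 0.4428×0.7238) = 0.88345c; relative speed 0.88345c.
At |u| = 0.88345c, γ = (1 − 0.780484)^(−1/2) = 2.1344.
The clock on ship A records proper time, so ship B measures Δt = γΔτ = 2.1344 × 349 = 745 years.

745 years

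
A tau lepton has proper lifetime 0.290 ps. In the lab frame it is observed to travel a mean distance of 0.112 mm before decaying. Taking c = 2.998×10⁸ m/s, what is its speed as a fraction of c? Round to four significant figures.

Let x = d/(cτ) = 1.120×10^-4 m / (2.998×10⁸ m/s × 2.900×10^-13 s) = 1.2882. Since d = βγcτ, x = βγ = β/√(1−β²).
Solving: β² = x²/(1+x²) = 1.65946/2.65946 = 0.623984, so β = 0.7899.

0.7899c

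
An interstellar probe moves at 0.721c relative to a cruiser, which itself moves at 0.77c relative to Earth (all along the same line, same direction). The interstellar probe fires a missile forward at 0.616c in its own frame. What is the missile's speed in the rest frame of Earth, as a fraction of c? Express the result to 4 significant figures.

Apply u = (u'+v)/(1+u'v) twice. Missile in the cruiser frame: (0.616+0.721)/(1+0.616·0.721) = 1.337/1.444136 = 0.92581c.
That velocity, transformed to the rest frame of Earth: (0.92581+0.77)/(1+0.92581·0.77) = 1.69581/1.7128737 = 0.99004c.

0.9900c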